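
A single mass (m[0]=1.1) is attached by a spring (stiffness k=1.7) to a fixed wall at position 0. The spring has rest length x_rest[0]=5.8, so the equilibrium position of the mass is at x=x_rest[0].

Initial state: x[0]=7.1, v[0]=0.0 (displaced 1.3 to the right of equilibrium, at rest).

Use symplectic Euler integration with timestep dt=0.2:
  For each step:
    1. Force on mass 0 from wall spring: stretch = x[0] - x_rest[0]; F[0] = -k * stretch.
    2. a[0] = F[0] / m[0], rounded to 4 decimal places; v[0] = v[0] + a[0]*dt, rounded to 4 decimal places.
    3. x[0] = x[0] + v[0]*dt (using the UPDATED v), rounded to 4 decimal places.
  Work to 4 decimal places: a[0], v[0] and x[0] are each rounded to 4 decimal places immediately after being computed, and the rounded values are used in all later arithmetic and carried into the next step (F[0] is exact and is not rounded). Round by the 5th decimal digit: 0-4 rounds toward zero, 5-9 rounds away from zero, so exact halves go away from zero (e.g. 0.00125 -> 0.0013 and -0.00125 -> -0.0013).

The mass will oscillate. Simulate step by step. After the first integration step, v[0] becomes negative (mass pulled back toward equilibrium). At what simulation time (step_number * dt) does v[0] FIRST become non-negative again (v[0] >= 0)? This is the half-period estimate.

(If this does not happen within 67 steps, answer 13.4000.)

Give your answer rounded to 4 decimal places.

Answer: 2.6000

Derivation:
Step 0: x=[7.1000] v=[0.0000]
Step 1: x=[7.0196] v=[-0.4018]
Step 2: x=[6.8638] v=[-0.7788]
Step 3: x=[6.6423] v=[-1.1076]
Step 4: x=[6.3687] v=[-1.3679]
Step 5: x=[6.0600] v=[-1.5437]
Step 6: x=[5.7352] v=[-1.6241]
Step 7: x=[5.4144] v=[-1.6041]
Step 8: x=[5.1174] v=[-1.4849]
Step 9: x=[4.8626] v=[-1.2739]
Step 10: x=[4.6658] v=[-0.9842]
Step 11: x=[4.5391] v=[-0.6336]
Step 12: x=[4.4903] v=[-0.2439]
Step 13: x=[4.5225] v=[0.1609]
First v>=0 after going negative at step 13, time=2.6000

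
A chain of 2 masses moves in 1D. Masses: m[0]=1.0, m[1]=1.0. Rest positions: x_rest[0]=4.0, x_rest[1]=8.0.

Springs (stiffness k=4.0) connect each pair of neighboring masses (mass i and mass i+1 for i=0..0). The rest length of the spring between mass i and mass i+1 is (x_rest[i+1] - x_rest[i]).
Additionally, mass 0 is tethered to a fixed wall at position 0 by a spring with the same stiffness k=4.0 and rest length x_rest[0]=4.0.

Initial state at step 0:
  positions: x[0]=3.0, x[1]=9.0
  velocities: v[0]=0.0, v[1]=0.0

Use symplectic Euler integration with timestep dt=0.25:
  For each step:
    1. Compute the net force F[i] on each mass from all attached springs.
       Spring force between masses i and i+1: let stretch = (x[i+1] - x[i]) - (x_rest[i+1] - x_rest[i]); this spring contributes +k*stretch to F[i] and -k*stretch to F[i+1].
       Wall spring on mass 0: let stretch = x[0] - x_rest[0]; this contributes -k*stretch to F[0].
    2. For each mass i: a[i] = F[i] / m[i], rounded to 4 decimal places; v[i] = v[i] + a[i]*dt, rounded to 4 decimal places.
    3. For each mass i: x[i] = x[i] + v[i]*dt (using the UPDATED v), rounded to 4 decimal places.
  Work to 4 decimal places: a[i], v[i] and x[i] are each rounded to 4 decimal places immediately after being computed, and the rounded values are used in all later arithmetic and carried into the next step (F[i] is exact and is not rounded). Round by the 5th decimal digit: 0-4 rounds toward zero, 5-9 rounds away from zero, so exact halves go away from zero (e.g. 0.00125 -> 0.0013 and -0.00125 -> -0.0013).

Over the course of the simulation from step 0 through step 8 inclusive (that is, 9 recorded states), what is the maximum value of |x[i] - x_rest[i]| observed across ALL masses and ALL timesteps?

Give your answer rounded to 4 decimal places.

Answer: 1.3979

Derivation:
Step 0: x=[3.0000 9.0000] v=[0.0000 0.0000]
Step 1: x=[3.7500 8.5000] v=[3.0000 -2.0000]
Step 2: x=[4.7500 7.8125] v=[4.0000 -2.7500]
Step 3: x=[5.3281 7.3594] v=[2.3125 -1.8125]
Step 4: x=[5.0820 7.3985] v=[-0.9843 0.1562]
Step 5: x=[4.1446 7.8584] v=[-3.7498 1.8397]
Step 6: x=[3.0995 8.3899] v=[-4.1806 2.1259]
Step 7: x=[2.6021 8.5988] v=[-1.9897 0.8355]
Step 8: x=[2.9533 8.3085] v=[1.4049 -1.1612]
Max displacement = 1.3979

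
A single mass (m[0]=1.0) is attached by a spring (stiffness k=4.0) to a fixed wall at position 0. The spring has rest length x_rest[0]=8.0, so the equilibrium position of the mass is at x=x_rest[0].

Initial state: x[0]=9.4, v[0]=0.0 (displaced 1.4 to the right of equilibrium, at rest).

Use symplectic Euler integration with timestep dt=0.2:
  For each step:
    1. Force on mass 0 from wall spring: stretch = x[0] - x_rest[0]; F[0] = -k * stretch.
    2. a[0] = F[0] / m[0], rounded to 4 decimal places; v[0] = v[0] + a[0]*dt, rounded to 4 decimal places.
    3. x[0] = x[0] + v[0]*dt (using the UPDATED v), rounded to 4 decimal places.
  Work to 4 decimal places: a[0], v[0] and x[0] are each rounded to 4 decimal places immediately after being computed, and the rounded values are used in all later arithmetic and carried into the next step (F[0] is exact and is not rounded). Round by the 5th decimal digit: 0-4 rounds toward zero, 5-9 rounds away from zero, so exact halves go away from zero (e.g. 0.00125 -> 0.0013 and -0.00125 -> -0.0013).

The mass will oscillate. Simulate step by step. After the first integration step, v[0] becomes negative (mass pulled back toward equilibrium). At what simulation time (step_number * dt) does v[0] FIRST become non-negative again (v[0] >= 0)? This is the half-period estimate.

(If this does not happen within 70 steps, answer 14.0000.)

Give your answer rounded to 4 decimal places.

Step 0: x=[9.4000] v=[0.0000]
Step 1: x=[9.1760] v=[-1.1200]
Step 2: x=[8.7638] v=[-2.0608]
Step 3: x=[8.2294] v=[-2.6718]
Step 4: x=[7.6583] v=[-2.8553]
Step 5: x=[7.1419] v=[-2.5819]
Step 6: x=[6.7628] v=[-1.8954]
Step 7: x=[6.5817] v=[-0.9056]
Step 8: x=[6.6275] v=[0.2290]
First v>=0 after going negative at step 8, time=1.6000

Answer: 1.6000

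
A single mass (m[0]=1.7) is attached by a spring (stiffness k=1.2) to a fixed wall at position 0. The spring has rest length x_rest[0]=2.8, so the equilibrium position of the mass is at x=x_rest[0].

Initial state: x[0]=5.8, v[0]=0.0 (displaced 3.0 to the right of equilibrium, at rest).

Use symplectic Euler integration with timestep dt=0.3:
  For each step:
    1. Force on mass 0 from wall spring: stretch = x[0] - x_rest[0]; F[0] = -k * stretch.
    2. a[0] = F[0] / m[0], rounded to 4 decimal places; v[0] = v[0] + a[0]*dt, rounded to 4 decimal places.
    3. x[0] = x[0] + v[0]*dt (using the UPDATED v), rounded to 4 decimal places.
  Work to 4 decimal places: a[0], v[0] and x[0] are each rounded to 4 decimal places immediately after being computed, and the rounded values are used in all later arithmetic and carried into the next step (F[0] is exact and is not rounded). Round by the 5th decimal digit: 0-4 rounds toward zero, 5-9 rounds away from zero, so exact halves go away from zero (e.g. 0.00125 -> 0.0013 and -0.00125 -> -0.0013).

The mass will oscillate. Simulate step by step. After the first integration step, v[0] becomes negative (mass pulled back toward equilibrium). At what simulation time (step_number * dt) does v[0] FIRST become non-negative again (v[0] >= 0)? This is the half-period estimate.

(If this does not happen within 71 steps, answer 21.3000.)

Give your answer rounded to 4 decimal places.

Answer: 3.9000

Derivation:
Step 0: x=[5.8000] v=[0.0000]
Step 1: x=[5.6094] v=[-0.6353]
Step 2: x=[5.2403] v=[-1.2302]
Step 3: x=[4.7162] v=[-1.7470]
Step 4: x=[4.0704] v=[-2.1528]
Step 5: x=[3.3439] v=[-2.4218]
Step 6: x=[2.5828] v=[-2.5370]
Step 7: x=[1.8355] v=[-2.4910]
Step 8: x=[1.1495] v=[-2.2868]
Step 9: x=[0.5683] v=[-1.9373]
Step 10: x=[0.1289] v=[-1.4647]
Step 11: x=[-0.1408] v=[-0.8991]
Step 12: x=[-0.2237] v=[-0.2763]
Step 13: x=[-0.1145] v=[0.3640]
First v>=0 after going negative at step 13, time=3.9000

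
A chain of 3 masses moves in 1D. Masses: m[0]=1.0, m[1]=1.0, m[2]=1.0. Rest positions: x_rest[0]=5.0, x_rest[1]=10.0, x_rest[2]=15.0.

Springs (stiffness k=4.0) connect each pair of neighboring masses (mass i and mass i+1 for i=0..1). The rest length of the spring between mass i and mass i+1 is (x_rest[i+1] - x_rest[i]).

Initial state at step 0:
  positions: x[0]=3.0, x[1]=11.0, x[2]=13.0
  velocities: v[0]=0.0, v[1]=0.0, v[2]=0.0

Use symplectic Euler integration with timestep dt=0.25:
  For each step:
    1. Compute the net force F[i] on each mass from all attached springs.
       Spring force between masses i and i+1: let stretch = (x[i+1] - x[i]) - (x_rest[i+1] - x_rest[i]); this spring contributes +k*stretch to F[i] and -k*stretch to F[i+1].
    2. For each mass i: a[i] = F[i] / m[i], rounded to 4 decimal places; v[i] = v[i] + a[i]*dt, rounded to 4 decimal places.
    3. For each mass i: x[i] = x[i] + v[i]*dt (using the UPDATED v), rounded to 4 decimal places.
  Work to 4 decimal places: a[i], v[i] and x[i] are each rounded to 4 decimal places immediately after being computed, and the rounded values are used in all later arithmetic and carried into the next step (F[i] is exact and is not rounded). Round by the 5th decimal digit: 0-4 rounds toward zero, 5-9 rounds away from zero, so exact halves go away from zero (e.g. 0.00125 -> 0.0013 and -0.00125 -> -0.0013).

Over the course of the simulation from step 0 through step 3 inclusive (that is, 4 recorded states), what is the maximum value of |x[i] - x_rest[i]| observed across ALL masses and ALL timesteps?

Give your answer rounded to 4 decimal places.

Step 0: x=[3.0000 11.0000 13.0000] v=[0.0000 0.0000 0.0000]
Step 1: x=[3.7500 9.5000 13.7500] v=[3.0000 -6.0000 3.0000]
Step 2: x=[4.6875 7.6250 14.6875] v=[3.7500 -7.5000 3.7500]
Step 3: x=[5.1094 6.7813 15.1094] v=[1.6875 -3.3750 1.6875]
Max displacement = 3.2187

Answer: 3.2187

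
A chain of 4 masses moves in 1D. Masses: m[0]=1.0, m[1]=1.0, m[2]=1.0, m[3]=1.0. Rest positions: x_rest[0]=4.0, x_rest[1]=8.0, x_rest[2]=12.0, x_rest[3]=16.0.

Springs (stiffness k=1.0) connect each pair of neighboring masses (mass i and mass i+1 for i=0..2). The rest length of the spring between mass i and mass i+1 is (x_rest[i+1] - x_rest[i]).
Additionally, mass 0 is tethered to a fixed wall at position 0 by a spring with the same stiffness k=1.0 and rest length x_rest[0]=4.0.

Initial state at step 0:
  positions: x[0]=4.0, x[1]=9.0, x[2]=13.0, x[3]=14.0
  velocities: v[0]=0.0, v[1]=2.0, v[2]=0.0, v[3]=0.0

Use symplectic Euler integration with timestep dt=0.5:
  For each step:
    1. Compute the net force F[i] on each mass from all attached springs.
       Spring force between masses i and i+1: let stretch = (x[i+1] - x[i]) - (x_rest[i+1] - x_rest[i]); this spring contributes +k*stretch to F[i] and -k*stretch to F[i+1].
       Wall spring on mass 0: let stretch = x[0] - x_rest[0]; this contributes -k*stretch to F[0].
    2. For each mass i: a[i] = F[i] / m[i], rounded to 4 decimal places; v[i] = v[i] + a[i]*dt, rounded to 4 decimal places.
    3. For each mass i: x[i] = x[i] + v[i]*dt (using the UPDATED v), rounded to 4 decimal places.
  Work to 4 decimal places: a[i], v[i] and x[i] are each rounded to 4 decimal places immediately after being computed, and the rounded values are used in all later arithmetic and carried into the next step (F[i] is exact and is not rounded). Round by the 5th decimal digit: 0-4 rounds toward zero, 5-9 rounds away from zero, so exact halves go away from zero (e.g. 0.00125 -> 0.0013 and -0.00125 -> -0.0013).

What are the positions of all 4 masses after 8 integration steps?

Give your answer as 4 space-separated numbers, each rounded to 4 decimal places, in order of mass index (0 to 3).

Step 0: x=[4.0000 9.0000 13.0000 14.0000] v=[0.0000 2.0000 0.0000 0.0000]
Step 1: x=[4.2500 9.7500 12.2500 14.7500] v=[0.5000 1.5000 -1.5000 1.5000]
Step 2: x=[4.8125 9.7500 11.5000 15.8750] v=[1.1250 0.0000 -1.5000 2.2500]
Step 3: x=[5.4063 8.9531 11.4063 16.9063] v=[1.1875 -1.5938 -0.1875 2.0625]
Step 4: x=[5.5352 7.8828 12.0743 17.5626] v=[0.2578 -2.1406 1.3359 1.3125]
Step 5: x=[4.8672 7.2735 13.0665 17.8468] v=[-1.3360 -1.2187 1.9843 0.5684]
Step 6: x=[3.5840 7.5109 13.8055 17.9360] v=[-2.5665 0.4747 1.4780 0.1783]
Step 7: x=[2.3865 8.3402 14.0035 17.9926] v=[-2.3951 1.6586 0.3960 0.1131]
Step 8: x=[2.0808 9.0969 13.7830 18.0519] v=[-0.6115 1.5134 -0.4411 0.1186]

Answer: 2.0808 9.0969 13.7830 18.0519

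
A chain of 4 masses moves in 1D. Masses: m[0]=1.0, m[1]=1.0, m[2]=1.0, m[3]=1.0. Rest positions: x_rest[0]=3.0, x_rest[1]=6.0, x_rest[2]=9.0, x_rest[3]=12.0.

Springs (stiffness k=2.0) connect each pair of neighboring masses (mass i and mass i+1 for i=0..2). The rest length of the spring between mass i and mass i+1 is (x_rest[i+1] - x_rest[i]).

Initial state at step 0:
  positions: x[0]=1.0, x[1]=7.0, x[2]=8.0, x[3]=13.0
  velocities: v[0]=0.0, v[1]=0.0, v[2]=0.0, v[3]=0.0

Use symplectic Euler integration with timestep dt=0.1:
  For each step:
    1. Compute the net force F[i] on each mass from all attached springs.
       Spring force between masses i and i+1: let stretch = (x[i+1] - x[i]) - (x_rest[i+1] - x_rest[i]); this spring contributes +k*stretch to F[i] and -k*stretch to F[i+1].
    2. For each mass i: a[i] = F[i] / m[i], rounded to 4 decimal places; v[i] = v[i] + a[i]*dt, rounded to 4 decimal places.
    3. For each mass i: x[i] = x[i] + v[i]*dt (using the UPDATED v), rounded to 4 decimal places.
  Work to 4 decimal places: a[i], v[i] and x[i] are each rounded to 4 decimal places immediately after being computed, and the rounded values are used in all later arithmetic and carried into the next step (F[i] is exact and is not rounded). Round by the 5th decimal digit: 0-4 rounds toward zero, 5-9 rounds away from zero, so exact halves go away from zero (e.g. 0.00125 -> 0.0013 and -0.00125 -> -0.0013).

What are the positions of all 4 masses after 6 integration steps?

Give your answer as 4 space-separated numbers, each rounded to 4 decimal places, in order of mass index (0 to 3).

Answer: 2.0522 5.3390 9.2943 12.3144

Derivation:
Step 0: x=[1.0000 7.0000 8.0000 13.0000] v=[0.0000 0.0000 0.0000 0.0000]
Step 1: x=[1.0600 6.9000 8.0800 12.9600] v=[0.6000 -1.0000 0.8000 -0.4000]
Step 2: x=[1.1768 6.7068 8.2340 12.8824] v=[1.1680 -1.9320 1.5400 -0.7760]
Step 3: x=[1.3442 6.4335 8.4504 12.7718] v=[1.6740 -2.7326 2.1642 -1.1057]
Step 4: x=[1.5534 6.0988 8.7129 12.6348] v=[2.0919 -3.3471 2.6251 -1.3700]
Step 5: x=[1.7935 5.7255 9.0016 12.4794] v=[2.4010 -3.7334 2.8867 -1.5544]
Step 6: x=[2.0522 5.3390 9.2943 12.3144] v=[2.5874 -3.8646 2.9270 -1.6500]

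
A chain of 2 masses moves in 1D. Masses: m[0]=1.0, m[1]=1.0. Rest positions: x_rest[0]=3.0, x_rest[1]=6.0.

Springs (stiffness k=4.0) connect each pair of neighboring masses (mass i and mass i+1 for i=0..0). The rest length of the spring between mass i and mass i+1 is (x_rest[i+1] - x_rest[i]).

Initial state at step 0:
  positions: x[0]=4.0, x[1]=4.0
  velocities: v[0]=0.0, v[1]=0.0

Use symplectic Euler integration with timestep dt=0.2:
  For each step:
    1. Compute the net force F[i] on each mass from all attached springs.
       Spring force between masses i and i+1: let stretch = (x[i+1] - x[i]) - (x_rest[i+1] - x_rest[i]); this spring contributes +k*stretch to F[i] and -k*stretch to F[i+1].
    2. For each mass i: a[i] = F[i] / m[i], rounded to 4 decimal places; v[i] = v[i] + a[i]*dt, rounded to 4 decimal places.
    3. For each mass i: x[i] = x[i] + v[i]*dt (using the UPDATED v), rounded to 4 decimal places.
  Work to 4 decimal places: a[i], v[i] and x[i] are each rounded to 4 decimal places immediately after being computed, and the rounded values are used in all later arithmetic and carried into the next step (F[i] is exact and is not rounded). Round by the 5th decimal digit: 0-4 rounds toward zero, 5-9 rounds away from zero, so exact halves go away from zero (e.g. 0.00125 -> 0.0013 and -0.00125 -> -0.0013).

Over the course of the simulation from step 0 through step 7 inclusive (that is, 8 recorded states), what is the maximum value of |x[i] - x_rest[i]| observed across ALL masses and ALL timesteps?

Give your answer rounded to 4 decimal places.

Answer: 2.0638

Derivation:
Step 0: x=[4.0000 4.0000] v=[0.0000 0.0000]
Step 1: x=[3.5200 4.4800] v=[-2.4000 2.4000]
Step 2: x=[2.7136 5.2864] v=[-4.0320 4.0320]
Step 3: x=[1.8388 6.1612] v=[-4.3738 4.3738]
Step 4: x=[1.1756 6.8244] v=[-3.3159 3.3159]
Step 5: x=[0.9362 7.0638] v=[-1.1969 1.1969]
Step 6: x=[1.1972 6.8028] v=[1.3052 -1.3052]
Step 7: x=[1.8751 6.1249] v=[3.3897 -3.3897]
Max displacement = 2.0638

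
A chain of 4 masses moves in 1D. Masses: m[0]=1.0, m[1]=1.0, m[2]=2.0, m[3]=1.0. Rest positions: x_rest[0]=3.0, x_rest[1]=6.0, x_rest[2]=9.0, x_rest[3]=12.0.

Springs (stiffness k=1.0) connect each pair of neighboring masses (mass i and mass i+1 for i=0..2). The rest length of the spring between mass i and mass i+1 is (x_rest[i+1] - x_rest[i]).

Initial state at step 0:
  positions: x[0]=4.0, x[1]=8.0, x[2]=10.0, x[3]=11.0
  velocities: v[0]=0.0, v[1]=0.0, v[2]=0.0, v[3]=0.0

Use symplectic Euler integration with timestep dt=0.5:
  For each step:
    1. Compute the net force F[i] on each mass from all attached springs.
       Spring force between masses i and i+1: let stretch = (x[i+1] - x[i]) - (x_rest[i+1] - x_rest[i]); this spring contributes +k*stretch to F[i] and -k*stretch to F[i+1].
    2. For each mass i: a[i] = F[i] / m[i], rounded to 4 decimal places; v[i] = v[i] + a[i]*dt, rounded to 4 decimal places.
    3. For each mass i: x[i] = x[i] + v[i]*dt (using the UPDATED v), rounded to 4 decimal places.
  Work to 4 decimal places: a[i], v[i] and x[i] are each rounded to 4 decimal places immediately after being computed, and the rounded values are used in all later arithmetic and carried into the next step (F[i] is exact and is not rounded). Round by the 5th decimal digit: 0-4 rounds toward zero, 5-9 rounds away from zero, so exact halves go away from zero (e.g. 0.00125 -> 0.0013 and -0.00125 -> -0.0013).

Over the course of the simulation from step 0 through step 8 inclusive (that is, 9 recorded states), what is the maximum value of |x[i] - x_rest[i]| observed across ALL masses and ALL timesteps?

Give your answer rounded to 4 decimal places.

Step 0: x=[4.0000 8.0000 10.0000 11.0000] v=[0.0000 0.0000 0.0000 0.0000]
Step 1: x=[4.2500 7.5000 9.8750 11.5000] v=[0.5000 -1.0000 -0.2500 1.0000]
Step 2: x=[4.5625 6.7813 9.6563 12.3438] v=[0.6250 -1.4375 -0.4375 1.6875]
Step 3: x=[4.6797 6.2266 9.4141 13.2657] v=[0.2344 -1.1094 -0.4844 1.8438]
Step 4: x=[4.4336 6.0821 9.2549 13.9747] v=[-0.4922 -0.2891 -0.3184 1.4180]
Step 5: x=[3.8496 6.3187 9.2891 14.2538] v=[-1.1680 0.4731 0.0684 0.5581]
Step 6: x=[3.1329 6.6806 9.5726 14.0417] v=[-1.4335 0.7238 0.5670 -0.4243]
Step 7: x=[2.5531 6.8786 10.0533 13.4623] v=[-1.1597 0.3960 0.9613 -1.1589]
Step 8: x=[2.3046 6.7889 10.5633 12.7806] v=[-0.4970 -0.1794 1.0199 -1.3634]
Max displacement = 2.2538

Answer: 2.2538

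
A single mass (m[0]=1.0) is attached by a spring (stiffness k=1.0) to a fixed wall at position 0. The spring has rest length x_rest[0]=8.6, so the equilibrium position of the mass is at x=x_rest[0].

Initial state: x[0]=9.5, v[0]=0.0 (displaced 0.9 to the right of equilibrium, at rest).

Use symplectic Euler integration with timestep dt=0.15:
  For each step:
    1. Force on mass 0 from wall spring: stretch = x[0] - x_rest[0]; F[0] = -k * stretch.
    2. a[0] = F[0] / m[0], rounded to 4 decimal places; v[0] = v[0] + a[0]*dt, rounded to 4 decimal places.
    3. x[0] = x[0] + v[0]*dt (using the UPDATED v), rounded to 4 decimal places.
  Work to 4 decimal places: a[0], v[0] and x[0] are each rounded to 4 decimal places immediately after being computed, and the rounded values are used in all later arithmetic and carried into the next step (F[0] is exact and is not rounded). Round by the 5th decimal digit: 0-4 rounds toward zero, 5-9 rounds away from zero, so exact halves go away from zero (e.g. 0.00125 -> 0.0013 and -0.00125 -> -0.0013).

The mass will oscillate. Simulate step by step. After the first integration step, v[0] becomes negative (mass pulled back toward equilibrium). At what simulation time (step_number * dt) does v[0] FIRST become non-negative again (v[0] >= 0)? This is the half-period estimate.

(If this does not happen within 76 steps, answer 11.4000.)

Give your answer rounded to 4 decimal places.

Step 0: x=[9.5000] v=[0.0000]
Step 1: x=[9.4798] v=[-0.1350]
Step 2: x=[9.4398] v=[-0.2670]
Step 3: x=[9.3809] v=[-0.3930]
Step 4: x=[9.3044] v=[-0.5101]
Step 5: x=[9.2120] v=[-0.6158]
Step 6: x=[9.1059] v=[-0.7076]
Step 7: x=[8.9884] v=[-0.7835]
Step 8: x=[8.8621] v=[-0.8418]
Step 9: x=[8.7299] v=[-0.8811]
Step 10: x=[8.5948] v=[-0.9006]
Step 11: x=[8.4598] v=[-0.8998]
Step 12: x=[8.3280] v=[-0.8788]
Step 13: x=[8.2023] v=[-0.8380]
Step 14: x=[8.0856] v=[-0.7783]
Step 15: x=[7.9804] v=[-0.7011]
Step 16: x=[7.8892] v=[-0.6082]
Step 17: x=[7.8140] v=[-0.5016]
Step 18: x=[7.7564] v=[-0.3837]
Step 19: x=[7.7178] v=[-0.2572]
Step 20: x=[7.6991] v=[-0.1249]
Step 21: x=[7.7006] v=[0.0102]
First v>=0 after going negative at step 21, time=3.1500

Answer: 3.1500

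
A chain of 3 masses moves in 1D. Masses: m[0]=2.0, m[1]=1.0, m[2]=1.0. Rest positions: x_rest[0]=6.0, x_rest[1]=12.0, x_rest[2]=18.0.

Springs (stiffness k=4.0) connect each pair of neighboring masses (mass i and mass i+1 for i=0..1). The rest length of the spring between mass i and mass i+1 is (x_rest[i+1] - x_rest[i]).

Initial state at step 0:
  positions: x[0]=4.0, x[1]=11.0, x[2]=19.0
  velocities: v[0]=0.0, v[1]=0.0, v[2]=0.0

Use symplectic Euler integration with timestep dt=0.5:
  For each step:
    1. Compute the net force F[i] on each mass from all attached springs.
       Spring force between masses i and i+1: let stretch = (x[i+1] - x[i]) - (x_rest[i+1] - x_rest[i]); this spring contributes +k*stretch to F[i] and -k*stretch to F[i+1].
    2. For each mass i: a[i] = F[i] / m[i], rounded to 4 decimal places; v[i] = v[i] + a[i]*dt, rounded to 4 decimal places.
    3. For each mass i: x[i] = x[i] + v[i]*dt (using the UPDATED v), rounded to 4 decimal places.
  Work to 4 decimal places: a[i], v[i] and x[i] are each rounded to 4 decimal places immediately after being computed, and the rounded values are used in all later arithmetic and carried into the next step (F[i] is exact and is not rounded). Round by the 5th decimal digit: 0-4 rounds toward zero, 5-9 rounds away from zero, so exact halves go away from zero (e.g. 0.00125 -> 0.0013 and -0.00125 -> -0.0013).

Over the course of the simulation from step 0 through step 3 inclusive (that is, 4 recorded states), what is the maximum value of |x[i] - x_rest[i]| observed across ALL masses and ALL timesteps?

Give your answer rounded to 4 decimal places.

Step 0: x=[4.0000 11.0000 19.0000] v=[0.0000 0.0000 0.0000]
Step 1: x=[4.5000 12.0000 17.0000] v=[1.0000 2.0000 -4.0000]
Step 2: x=[5.7500 10.5000 16.0000] v=[2.5000 -3.0000 -2.0000]
Step 3: x=[6.3750 9.7500 15.5000] v=[1.2500 -1.5000 -1.0000]
Max displacement = 2.5000

Answer: 2.5000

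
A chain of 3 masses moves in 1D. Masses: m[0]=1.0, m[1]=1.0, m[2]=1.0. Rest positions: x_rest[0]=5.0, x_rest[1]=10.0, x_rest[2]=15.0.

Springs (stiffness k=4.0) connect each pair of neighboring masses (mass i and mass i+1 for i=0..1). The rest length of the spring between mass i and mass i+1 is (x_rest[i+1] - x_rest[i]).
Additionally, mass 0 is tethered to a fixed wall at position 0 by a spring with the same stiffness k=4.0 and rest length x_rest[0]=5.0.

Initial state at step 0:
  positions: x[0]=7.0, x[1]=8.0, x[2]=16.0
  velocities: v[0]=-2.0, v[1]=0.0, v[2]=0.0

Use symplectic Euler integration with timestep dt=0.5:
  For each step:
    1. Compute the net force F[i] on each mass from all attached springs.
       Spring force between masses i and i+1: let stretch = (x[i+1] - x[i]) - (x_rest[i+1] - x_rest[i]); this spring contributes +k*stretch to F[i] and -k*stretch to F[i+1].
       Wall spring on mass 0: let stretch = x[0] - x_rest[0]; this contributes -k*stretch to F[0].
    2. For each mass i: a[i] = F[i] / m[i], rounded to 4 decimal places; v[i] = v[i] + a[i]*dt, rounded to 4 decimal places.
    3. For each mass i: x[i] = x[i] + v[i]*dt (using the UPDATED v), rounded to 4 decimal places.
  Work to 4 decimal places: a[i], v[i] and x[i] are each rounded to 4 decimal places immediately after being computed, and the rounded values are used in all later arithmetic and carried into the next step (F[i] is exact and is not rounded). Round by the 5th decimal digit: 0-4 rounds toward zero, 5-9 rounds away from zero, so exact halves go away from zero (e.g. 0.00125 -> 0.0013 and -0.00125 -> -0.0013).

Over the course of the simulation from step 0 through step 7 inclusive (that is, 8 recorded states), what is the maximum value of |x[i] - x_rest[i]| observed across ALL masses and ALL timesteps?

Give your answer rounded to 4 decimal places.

Step 0: x=[7.0000 8.0000 16.0000] v=[-2.0000 0.0000 0.0000]
Step 1: x=[0.0000 15.0000 13.0000] v=[-14.0000 14.0000 -6.0000]
Step 2: x=[8.0000 5.0000 17.0000] v=[16.0000 -20.0000 8.0000]
Step 3: x=[5.0000 10.0000 14.0000] v=[-6.0000 10.0000 -6.0000]
Step 4: x=[2.0000 14.0000 12.0000] v=[-6.0000 8.0000 -4.0000]
Step 5: x=[9.0000 4.0000 17.0000] v=[14.0000 -20.0000 10.0000]
Step 6: x=[2.0000 12.0000 14.0000] v=[-14.0000 16.0000 -6.0000]
Step 7: x=[3.0000 12.0000 14.0000] v=[2.0000 0.0000 0.0000]
Max displacement = 6.0000

Answer: 6.0000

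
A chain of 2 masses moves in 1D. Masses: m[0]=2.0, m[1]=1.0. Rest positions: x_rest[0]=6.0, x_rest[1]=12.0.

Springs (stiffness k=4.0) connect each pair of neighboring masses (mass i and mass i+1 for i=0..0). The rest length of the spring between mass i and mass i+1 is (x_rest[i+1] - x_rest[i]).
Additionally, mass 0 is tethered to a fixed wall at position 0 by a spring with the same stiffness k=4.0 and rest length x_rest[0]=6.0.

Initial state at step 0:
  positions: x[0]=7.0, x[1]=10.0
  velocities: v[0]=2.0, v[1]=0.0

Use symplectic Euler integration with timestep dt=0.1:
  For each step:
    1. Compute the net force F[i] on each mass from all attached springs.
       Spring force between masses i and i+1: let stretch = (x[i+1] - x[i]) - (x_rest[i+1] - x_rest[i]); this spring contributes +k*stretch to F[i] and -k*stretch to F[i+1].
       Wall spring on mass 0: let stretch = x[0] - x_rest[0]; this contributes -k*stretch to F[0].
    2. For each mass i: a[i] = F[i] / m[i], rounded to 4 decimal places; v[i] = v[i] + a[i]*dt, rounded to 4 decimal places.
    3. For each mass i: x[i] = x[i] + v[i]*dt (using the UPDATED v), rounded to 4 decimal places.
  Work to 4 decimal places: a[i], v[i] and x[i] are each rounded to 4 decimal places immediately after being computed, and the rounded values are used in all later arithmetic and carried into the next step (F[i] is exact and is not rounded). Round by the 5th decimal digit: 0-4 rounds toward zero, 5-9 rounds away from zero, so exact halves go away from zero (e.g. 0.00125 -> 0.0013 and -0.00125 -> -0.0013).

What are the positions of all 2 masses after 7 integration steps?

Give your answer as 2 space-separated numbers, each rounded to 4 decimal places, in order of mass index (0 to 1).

Step 0: x=[7.0000 10.0000] v=[2.0000 0.0000]
Step 1: x=[7.1200 10.1200] v=[1.2000 1.2000]
Step 2: x=[7.1576 10.3600] v=[0.3760 2.4000]
Step 3: x=[7.1161 10.7119] v=[-0.4150 3.5190]
Step 4: x=[7.0042 11.1600] v=[-1.1191 4.4807]
Step 5: x=[6.8353 11.6818] v=[-1.6888 5.2184]
Step 6: x=[6.6266 12.2498] v=[-2.0866 5.6798]
Step 7: x=[6.3979 12.8329] v=[-2.2873 5.8305]

Answer: 6.3979 12.8329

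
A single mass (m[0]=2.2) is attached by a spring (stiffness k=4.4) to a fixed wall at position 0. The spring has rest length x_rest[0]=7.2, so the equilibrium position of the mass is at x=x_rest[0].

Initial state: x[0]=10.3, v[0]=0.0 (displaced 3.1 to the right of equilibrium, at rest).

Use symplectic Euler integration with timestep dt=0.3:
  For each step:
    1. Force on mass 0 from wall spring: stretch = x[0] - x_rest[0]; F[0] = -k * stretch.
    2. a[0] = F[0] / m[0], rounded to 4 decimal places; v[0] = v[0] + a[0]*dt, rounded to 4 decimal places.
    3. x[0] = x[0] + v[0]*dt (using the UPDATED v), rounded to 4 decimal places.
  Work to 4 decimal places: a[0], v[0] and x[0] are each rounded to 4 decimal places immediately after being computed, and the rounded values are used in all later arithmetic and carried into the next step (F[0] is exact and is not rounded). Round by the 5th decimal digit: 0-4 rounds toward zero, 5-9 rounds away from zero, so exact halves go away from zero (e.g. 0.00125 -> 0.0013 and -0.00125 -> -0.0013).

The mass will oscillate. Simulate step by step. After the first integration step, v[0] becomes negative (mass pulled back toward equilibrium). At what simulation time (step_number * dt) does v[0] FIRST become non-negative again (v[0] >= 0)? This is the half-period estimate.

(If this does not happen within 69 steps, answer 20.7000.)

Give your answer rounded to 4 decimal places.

Answer: 2.4000

Derivation:
Step 0: x=[10.3000] v=[0.0000]
Step 1: x=[9.7420] v=[-1.8600]
Step 2: x=[8.7264] v=[-3.3852]
Step 3: x=[7.4361] v=[-4.3010]
Step 4: x=[6.1033] v=[-4.4427]
Step 5: x=[4.9679] v=[-3.7847]
Step 6: x=[4.2343] v=[-2.4454]
Step 7: x=[4.0345] v=[-0.6660]
Step 8: x=[4.4045] v=[1.2333]
First v>=0 after going negative at step 8, time=2.4000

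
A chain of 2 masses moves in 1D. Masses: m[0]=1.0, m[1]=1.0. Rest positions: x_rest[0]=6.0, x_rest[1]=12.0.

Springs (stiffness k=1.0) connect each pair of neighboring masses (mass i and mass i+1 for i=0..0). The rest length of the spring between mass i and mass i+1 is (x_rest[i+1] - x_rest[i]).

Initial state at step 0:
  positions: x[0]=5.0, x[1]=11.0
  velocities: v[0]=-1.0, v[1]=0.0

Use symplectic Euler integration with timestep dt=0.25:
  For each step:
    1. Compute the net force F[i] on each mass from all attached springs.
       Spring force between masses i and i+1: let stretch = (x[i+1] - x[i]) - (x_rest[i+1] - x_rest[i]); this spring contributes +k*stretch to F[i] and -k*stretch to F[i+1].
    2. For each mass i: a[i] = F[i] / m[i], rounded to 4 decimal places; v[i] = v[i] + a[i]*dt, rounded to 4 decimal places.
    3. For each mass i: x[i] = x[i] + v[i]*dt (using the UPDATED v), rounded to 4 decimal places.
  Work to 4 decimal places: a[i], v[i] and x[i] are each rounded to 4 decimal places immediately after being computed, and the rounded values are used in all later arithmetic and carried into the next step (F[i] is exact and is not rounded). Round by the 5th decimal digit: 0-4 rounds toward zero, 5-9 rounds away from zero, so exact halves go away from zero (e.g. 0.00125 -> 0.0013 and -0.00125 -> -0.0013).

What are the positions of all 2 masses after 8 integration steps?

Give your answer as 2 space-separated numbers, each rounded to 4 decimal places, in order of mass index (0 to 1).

Answer: 3.8944 10.1055

Derivation:
Step 0: x=[5.0000 11.0000] v=[-1.0000 0.0000]
Step 1: x=[4.7500 11.0000] v=[-1.0000 0.0000]
Step 2: x=[4.5156 10.9844] v=[-0.9375 -0.0625]
Step 3: x=[4.3105 10.9395] v=[-0.8203 -0.1797]
Step 4: x=[4.1447 10.8553] v=[-0.6631 -0.3370]
Step 5: x=[4.0233 10.7266] v=[-0.4855 -0.5147]
Step 6: x=[3.9459 10.5540] v=[-0.3097 -0.6905]
Step 7: x=[3.9065 10.3434] v=[-0.1577 -0.8425]
Step 8: x=[3.8944 10.1055] v=[-0.0485 -0.9517]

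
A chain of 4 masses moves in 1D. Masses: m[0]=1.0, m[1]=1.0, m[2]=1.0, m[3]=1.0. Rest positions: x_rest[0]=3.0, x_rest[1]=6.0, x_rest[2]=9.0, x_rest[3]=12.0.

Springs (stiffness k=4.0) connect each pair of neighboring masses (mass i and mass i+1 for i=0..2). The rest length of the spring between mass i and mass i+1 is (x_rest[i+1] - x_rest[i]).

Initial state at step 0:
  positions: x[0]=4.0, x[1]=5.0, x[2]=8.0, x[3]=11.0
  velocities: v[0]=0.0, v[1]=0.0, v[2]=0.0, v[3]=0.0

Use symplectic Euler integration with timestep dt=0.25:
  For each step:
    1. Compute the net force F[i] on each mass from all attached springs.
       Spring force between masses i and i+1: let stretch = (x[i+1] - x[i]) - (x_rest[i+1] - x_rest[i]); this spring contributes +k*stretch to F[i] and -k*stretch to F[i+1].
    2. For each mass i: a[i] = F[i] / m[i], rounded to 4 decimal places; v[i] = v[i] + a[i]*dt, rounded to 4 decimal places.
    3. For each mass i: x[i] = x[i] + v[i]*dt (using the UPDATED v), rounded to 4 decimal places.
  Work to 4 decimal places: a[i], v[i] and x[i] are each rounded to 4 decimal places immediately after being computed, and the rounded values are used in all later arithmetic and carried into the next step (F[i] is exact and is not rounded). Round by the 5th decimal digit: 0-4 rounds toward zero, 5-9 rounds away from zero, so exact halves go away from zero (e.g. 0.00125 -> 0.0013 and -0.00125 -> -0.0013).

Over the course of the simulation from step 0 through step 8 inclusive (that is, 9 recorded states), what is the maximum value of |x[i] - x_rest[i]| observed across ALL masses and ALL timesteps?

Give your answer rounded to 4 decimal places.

Step 0: x=[4.0000 5.0000 8.0000 11.0000] v=[0.0000 0.0000 0.0000 0.0000]
Step 1: x=[3.5000 5.5000 8.0000 11.0000] v=[-2.0000 2.0000 0.0000 0.0000]
Step 2: x=[2.7500 6.1250 8.1250 11.0000] v=[-3.0000 2.5000 0.5000 0.0000]
Step 3: x=[2.0938 6.4063 8.4688 11.0313] v=[-2.6250 1.1250 1.3750 0.1250]
Step 4: x=[1.7657 6.1251 8.9376 11.1719] v=[-1.3125 -1.1250 1.8750 0.5625]
Step 5: x=[1.7774 5.4571 9.2618 11.5040] v=[0.0469 -2.6719 1.2968 1.3282]
Step 6: x=[1.9591 4.8204 9.1954 12.0255] v=[0.7266 -2.5469 -0.2657 2.0860]
Step 7: x=[2.1061 4.5621 8.7428 12.5895] v=[0.5879 -1.0332 -1.8106 2.2559]
Step 8: x=[2.1171 4.7350 8.2067 12.9418] v=[0.0439 0.6915 -2.1446 1.4092]
Max displacement = 1.4379

Answer: 1.4379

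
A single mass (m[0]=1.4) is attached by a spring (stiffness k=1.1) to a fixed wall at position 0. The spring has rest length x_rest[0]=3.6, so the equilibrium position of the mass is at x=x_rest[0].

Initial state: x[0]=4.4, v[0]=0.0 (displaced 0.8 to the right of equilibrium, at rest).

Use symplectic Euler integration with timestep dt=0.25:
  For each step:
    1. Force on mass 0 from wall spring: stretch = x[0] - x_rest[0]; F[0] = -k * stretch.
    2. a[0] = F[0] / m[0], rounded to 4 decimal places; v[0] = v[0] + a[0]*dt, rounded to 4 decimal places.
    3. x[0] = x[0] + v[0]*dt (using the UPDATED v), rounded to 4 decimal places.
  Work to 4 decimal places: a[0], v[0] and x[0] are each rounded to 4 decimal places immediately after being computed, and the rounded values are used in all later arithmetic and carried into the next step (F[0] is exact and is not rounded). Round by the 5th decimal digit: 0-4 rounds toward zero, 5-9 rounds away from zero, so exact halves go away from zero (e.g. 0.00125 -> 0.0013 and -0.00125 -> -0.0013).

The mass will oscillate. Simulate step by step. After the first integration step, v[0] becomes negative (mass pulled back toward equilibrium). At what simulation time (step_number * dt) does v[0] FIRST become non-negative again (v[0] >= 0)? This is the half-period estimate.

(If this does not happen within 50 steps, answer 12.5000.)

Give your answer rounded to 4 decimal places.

Step 0: x=[4.4000] v=[0.0000]
Step 1: x=[4.3607] v=[-0.1572]
Step 2: x=[4.2841] v=[-0.3066]
Step 3: x=[4.1739] v=[-0.4410]
Step 4: x=[4.0355] v=[-0.5537]
Step 5: x=[3.8757] v=[-0.6393]
Step 6: x=[3.7023] v=[-0.6935]
Step 7: x=[3.5239] v=[-0.7136]
Step 8: x=[3.3492] v=[-0.6987]
Step 9: x=[3.1869] v=[-0.6494]
Step 10: x=[3.0448] v=[-0.5683]
Step 11: x=[2.9300] v=[-0.4593]
Step 12: x=[2.8481] v=[-0.3277]
Step 13: x=[2.8031] v=[-0.1800]
Step 14: x=[2.7972] v=[-0.0235]
Step 15: x=[2.8308] v=[0.1342]
First v>=0 after going negative at step 15, time=3.7500

Answer: 3.7500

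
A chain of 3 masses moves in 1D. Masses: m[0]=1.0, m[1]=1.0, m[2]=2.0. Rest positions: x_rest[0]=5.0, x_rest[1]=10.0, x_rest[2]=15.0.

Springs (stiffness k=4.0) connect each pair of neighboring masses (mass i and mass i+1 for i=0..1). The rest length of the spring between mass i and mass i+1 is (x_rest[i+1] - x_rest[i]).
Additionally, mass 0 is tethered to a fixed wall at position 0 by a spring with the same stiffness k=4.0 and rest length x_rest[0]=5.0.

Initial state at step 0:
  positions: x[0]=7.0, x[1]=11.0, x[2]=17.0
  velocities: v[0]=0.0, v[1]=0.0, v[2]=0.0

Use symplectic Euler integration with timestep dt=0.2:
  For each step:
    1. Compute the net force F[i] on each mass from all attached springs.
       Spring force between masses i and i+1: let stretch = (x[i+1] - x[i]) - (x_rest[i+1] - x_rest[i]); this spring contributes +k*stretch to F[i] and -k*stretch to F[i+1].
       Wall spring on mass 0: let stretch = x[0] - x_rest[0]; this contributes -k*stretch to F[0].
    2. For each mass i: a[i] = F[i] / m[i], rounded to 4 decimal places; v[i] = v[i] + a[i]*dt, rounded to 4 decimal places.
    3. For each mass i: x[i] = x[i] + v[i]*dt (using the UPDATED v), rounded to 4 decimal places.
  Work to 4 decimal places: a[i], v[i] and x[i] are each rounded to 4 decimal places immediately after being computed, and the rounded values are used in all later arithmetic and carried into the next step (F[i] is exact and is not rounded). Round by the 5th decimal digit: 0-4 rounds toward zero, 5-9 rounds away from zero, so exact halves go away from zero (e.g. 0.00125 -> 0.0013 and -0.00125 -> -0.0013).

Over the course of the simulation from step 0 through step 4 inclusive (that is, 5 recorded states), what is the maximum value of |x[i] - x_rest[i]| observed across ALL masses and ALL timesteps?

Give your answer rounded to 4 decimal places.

Answer: 2.0593

Derivation:
Step 0: x=[7.0000 11.0000 17.0000] v=[0.0000 0.0000 0.0000]
Step 1: x=[6.5200 11.3200 16.9200] v=[-2.4000 1.6000 -0.4000]
Step 2: x=[5.7648 11.7680 16.7920] v=[-3.7760 2.2400 -0.6400]
Step 3: x=[5.0477 12.0593 16.6621] v=[-3.5853 1.4566 -0.6496]
Step 4: x=[4.6449 11.9652 16.5640] v=[-2.0142 -0.4704 -0.4907]
Max displacement = 2.0593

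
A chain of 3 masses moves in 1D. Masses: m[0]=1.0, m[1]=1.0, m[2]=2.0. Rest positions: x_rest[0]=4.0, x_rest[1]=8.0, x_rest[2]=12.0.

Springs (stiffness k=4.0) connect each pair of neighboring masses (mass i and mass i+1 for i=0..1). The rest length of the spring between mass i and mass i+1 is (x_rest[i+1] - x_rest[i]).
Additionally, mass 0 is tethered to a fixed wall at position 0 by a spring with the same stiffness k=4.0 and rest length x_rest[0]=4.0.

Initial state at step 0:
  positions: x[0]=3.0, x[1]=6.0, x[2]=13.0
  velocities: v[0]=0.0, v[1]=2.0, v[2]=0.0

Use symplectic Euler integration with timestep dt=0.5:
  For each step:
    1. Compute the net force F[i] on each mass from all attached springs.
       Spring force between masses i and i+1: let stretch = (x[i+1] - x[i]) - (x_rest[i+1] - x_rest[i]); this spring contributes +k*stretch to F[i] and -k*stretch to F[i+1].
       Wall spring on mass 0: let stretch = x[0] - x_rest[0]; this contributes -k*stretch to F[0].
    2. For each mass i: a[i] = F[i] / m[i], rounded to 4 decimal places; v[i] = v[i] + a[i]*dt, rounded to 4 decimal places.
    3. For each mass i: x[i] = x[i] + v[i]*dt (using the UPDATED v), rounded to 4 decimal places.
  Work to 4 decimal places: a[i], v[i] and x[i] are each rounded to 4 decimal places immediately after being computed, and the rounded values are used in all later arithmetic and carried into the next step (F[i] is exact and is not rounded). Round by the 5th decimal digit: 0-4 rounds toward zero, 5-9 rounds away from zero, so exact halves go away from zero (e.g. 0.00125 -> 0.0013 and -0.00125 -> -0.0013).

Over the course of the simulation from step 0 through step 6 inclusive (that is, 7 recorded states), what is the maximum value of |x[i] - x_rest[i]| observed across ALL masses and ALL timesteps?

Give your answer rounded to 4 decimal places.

Step 0: x=[3.0000 6.0000 13.0000] v=[0.0000 2.0000 0.0000]
Step 1: x=[3.0000 11.0000 11.5000] v=[0.0000 10.0000 -3.0000]
Step 2: x=[8.0000 8.5000 11.7500] v=[10.0000 -5.0000 0.5000]
Step 3: x=[5.5000 8.7500 12.3750] v=[-5.0000 0.5000 1.2500]
Step 4: x=[0.7500 9.3750 13.1875] v=[-9.5000 1.2500 1.6250]
Step 5: x=[3.8750 5.1875 14.0938] v=[6.2500 -8.3750 1.8125]
Step 6: x=[4.4375 8.5938 12.5469] v=[1.1250 6.8126 -3.0938]
Max displacement = 4.0000

Answer: 4.0000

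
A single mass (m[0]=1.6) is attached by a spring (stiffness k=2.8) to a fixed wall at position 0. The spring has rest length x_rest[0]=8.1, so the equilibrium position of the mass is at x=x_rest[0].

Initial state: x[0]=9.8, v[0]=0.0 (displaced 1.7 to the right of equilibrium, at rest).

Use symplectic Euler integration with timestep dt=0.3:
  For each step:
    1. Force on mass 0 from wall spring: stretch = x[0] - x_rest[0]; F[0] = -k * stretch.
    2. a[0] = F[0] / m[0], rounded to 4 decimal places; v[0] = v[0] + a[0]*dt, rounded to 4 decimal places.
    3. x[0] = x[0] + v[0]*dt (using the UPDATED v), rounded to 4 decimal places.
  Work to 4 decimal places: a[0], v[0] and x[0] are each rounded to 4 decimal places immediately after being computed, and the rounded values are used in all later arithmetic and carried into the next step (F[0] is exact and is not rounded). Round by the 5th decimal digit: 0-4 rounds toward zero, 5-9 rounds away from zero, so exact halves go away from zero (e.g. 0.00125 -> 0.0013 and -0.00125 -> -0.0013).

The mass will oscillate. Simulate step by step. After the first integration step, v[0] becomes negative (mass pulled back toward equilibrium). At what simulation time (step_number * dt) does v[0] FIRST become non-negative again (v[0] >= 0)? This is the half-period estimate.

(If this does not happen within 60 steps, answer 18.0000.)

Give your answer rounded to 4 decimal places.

Answer: 2.4000

Derivation:
Step 0: x=[9.8000] v=[0.0000]
Step 1: x=[9.5323] v=[-0.8925]
Step 2: x=[9.0390] v=[-1.6445]
Step 3: x=[8.3978] v=[-2.1375]
Step 4: x=[7.7096] v=[-2.2939]
Step 5: x=[7.0829] v=[-2.0889]
Step 6: x=[6.6164] v=[-1.5549]
Step 7: x=[6.3836] v=[-0.7760]
Step 8: x=[6.4211] v=[0.1251]
First v>=0 after going negative at step 8, time=2.4000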